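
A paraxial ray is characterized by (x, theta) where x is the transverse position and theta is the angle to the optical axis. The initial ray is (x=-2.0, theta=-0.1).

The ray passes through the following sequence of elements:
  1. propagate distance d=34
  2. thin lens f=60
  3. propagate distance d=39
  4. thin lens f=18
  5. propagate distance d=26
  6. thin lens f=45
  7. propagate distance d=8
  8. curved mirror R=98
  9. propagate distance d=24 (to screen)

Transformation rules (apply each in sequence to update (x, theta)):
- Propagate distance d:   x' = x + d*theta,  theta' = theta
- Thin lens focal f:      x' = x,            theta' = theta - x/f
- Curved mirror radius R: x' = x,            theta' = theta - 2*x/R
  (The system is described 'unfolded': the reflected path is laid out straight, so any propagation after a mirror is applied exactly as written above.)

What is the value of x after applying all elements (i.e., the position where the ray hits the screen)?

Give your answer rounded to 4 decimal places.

Initial: x=-2.0000 theta=-0.1000
After 1 (propagate distance d=34): x=-5.4000 theta=-0.1000
After 2 (thin lens f=60): x=-5.4000 theta=-0.0100
After 3 (propagate distance d=39): x=-5.7900 theta=-0.0100
After 4 (thin lens f=18): x=-5.7900 theta=187/600 (≈0.3117)
After 5 (propagate distance d=26): x=347/150 (≈2.3133) theta=187/600 (≈0.3117)
After 6 (thin lens f=45): x=347/150 (≈2.3133) theta=7027/27000 (≈0.2603)
After 7 (propagate distance d=8): x=29669/6750 (≈4.3954) theta=7027/27000 (≈0.2603)
After 8 (curved mirror R=98): x=29669/6750 (≈4.3954) theta=225647/1323000 (≈0.1706)
After 9 (propagate distance d=24 (to screen)): x=2807663/330750 (≈8.4888) theta=225647/1323000 (≈0.1706)
Rounded to 4 decimal places: x = 8.4888

Answer: 8.4888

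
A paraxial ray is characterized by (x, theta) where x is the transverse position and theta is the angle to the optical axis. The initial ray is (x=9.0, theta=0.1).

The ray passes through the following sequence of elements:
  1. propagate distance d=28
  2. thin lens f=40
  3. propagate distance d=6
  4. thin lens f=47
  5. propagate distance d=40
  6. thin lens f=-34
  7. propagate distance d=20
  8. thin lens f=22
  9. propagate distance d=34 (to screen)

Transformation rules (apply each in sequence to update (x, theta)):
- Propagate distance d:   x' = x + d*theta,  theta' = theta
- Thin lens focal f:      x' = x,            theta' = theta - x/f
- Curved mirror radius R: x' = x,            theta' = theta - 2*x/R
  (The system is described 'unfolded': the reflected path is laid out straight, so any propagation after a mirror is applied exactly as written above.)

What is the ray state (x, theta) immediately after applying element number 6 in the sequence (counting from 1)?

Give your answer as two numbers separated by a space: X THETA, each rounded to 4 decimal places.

Answer: -6.2168 -0.6040

Derivation:
Initial: x=9.0000 theta=0.1000
After 1 (propagate distance d=28): x=11.8000 theta=0.1000
After 2 (thin lens f=40): x=11.8000 theta=-0.1950
After 3 (propagate distance d=6): x=10.6300 theta=-0.1950
After 4 (thin lens f=47): x=10.6300 theta=-3959/9400 (≈-0.4212)
After 5 (propagate distance d=40): x=-29219/4700 (≈-6.2168) theta=-3959/9400 (≈-0.4212)
After 6 (thin lens f=-34): x=-29219/4700 (≈-6.2168) theta=-48261/79900 (≈-0.6040)
Rounded to 4 decimal places: x = -6.2168, theta = -0.6040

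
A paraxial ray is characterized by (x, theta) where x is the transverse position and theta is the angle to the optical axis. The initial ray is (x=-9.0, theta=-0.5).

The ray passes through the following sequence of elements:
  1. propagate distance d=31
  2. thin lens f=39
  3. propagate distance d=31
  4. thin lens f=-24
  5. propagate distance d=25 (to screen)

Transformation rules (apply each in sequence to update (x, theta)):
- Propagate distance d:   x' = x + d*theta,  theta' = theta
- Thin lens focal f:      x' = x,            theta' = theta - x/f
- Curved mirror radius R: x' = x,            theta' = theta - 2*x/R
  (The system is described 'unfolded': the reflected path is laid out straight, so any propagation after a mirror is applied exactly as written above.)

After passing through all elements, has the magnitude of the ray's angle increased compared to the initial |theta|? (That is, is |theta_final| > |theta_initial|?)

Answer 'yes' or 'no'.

Answer: yes

Derivation:
Initial: x=-9.0000 theta=-0.5000
After 1 (propagate distance d=31): x=-24.5000 theta=-0.5000
After 2 (thin lens f=39): x=-24.5000 theta=5/39 (≈0.1282)
After 3 (propagate distance d=31): x=-1601/78 (≈-20.5256) theta=5/39 (≈0.1282)
After 4 (thin lens f=-24): x=-1601/78 (≈-20.5256) theta=-1361/1872 (≈-0.7270)
After 5 (propagate distance d=25 (to screen)): x=-5573/144 (≈-38.7014) theta=-1361/1872 (≈-0.7270)
|theta_initial|=0.5000 |theta_final|=1361/1872 (≈0.7270) -> increased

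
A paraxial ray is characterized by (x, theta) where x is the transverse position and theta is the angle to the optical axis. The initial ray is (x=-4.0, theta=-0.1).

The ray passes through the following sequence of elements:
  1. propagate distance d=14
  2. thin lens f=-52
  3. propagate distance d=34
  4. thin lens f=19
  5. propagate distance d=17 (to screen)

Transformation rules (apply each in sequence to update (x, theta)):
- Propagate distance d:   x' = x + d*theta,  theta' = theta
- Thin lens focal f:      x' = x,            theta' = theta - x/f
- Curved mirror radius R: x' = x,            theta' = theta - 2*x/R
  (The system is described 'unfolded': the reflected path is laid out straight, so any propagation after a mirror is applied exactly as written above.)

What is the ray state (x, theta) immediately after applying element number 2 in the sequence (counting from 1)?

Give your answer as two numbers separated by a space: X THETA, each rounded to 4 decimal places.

Initial: x=-4.0000 theta=-0.1000
After 1 (propagate distance d=14): x=-5.4000 theta=-0.1000
After 2 (thin lens f=-52): x=-5.4000 theta=-53/260 (≈-0.2038)
Rounded to 4 decimal places: x = -5.4000, theta = -0.2038

Answer: -5.4000 -0.2038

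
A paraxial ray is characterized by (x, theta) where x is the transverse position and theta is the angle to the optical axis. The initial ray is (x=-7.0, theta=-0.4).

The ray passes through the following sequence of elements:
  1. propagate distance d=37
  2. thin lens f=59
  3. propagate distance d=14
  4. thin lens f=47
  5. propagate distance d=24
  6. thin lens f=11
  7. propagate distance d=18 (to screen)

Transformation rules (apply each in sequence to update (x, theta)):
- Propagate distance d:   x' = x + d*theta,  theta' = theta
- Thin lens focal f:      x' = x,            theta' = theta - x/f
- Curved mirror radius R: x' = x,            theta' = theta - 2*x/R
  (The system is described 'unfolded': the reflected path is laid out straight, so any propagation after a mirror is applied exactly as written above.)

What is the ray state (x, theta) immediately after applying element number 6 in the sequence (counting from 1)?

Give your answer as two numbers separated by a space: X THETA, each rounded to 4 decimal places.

Initial: x=-7.0000 theta=-0.4000
After 1 (propagate distance d=37): x=-21.8000 theta=-0.4000
After 2 (thin lens f=59): x=-21.8000 theta=-9/295 (≈-0.0305)
After 3 (propagate distance d=14): x=-6557/295 (≈-22.2271) theta=-9/295 (≈-0.0305)
After 4 (thin lens f=47): x=-6557/295 (≈-22.2271) theta=6134/13865 (≈0.4424)
After 5 (propagate distance d=24): x=-160963/13865 (≈-11.6093) theta=6134/13865 (≈0.4424)
After 6 (thin lens f=11): x=-160963/13865 (≈-11.6093) theta=20767/13865 (≈1.4978)
Rounded to 4 decimal places: x = -11.6093, theta = 1.4978

Answer: -11.6093 1.4978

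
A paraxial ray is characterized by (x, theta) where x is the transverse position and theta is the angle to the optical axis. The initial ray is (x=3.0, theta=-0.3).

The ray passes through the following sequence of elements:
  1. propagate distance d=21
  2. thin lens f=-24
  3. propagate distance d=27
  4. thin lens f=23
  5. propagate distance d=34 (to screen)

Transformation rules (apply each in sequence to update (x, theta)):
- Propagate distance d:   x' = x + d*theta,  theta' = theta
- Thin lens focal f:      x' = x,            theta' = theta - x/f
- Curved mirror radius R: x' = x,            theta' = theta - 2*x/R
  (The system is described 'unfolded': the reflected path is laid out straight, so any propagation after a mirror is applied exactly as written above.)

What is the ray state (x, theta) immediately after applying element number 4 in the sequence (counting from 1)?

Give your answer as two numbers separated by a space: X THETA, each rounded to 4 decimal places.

Answer: -15.1125 0.2196

Derivation:
Initial: x=3.0000 theta=-0.3000
After 1 (propagate distance d=21): x=-3.3000 theta=-0.3000
After 2 (thin lens f=-24): x=-3.3000 theta=-0.4375
After 3 (propagate distance d=27): x=-15.1125 theta=-0.4375
After 4 (thin lens f=23): x=-15.1125 theta=101/460 (≈0.2196)
Rounded to 4 decimal places: x = -15.1125, theta = 0.2196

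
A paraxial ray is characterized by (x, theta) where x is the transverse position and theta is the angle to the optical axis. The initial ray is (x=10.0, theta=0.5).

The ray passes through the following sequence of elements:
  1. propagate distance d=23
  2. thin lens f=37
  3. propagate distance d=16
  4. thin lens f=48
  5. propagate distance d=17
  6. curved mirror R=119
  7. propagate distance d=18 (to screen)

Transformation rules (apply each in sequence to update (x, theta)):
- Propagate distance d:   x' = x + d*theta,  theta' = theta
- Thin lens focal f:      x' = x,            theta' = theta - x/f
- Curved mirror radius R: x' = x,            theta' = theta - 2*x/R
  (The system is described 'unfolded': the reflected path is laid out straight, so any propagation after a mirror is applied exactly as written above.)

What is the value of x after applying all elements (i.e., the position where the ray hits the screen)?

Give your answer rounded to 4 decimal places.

Initial: x=10.0000 theta=0.5000
After 1 (propagate distance d=23): x=21.5000 theta=0.5000
After 2 (thin lens f=37): x=21.5000 theta=-3/37 (≈-0.0811)
After 3 (propagate distance d=16): x=1495/74 (≈20.2027) theta=-3/37 (≈-0.0811)
After 4 (thin lens f=48): x=1495/74 (≈20.2027) theta=-1783/3552 (≈-0.5020)
After 5 (propagate distance d=17): x=41449/3552 (≈11.6692) theta=-1783/3552 (≈-0.5020)
After 6 (curved mirror R=119): x=41449/3552 (≈11.6692) theta=-7975/11424 (≈-0.6981)
After 7 (propagate distance d=18 (to screen)): x=-378919/422688 (≈-0.8965) theta=-7975/11424 (≈-0.6981)
Rounded to 4 decimal places: x = -0.8965

Answer: -0.8965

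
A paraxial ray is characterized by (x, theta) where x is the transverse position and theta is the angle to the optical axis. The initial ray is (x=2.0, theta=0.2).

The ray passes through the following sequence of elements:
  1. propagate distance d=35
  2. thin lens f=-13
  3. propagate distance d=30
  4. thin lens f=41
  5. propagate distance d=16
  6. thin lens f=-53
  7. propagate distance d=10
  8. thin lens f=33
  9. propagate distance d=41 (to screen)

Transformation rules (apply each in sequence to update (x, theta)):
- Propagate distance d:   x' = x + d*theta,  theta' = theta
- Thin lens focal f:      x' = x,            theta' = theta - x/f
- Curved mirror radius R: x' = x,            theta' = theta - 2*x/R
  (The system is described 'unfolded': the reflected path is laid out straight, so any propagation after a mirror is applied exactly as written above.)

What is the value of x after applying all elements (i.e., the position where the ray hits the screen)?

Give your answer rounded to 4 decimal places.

Answer: 18.2847

Derivation:
Initial: x=2.0000 theta=0.2000
After 1 (propagate distance d=35): x=9.0000 theta=0.2000
After 2 (thin lens f=-13): x=9.0000 theta=58/65 (≈0.8923)
After 3 (propagate distance d=30): x=465/13 (≈35.7692) theta=58/65 (≈0.8923)
After 4 (thin lens f=41): x=465/13 (≈35.7692) theta=53/2665 (≈0.0199)
After 5 (propagate distance d=16): x=96173/2665 (≈36.0874) theta=53/2665 (≈0.0199)
After 6 (thin lens f=-53): x=96173/2665 (≈36.0874) theta=7614/10865 (≈0.7008)
After 7 (propagate distance d=10): x=6086989/141245 (≈43.0953) theta=7614/10865 (≈0.7008)
After 8 (thin lens f=33): x=6086989/141245 (≈43.0953) theta=-2820583/4661085 (≈-0.6051)
After 9 (propagate distance d=41 (to screen)): x=85226734/4661085 (≈18.2847) theta=-2820583/4661085 (≈-0.6051)
Rounded to 4 decimal places: x = 18.2847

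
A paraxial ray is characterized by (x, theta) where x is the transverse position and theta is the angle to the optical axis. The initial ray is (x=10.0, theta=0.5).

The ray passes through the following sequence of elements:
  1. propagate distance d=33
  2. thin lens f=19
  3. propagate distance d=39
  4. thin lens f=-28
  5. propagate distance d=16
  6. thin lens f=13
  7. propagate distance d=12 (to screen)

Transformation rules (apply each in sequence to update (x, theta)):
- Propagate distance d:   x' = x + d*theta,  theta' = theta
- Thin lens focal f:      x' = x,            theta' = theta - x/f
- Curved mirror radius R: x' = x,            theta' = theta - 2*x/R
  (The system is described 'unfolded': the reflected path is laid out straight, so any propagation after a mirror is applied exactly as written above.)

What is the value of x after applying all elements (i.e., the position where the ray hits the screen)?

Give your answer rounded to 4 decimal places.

Answer: -16.4505

Derivation:
Initial: x=10.0000 theta=0.5000
After 1 (propagate distance d=33): x=26.5000 theta=0.5000
After 2 (thin lens f=19): x=26.5000 theta=-17/19 (≈-0.8947)
After 3 (propagate distance d=39): x=-319/38 (≈-8.3947) theta=-17/19 (≈-0.8947)
After 4 (thin lens f=-28): x=-319/38 (≈-8.3947) theta=-1271/1064 (≈-1.1945)
After 5 (propagate distance d=16): x=-7317/266 (≈-27.5075) theta=-1271/1064 (≈-1.1945)
After 6 (thin lens f=13): x=-7317/266 (≈-27.5075) theta=12745/13832 (≈0.9214)
After 7 (propagate distance d=12 (to screen)): x=-1497/91 (≈-16.4505) theta=12745/13832 (≈0.9214)
Rounded to 4 decimal places: x = -16.4505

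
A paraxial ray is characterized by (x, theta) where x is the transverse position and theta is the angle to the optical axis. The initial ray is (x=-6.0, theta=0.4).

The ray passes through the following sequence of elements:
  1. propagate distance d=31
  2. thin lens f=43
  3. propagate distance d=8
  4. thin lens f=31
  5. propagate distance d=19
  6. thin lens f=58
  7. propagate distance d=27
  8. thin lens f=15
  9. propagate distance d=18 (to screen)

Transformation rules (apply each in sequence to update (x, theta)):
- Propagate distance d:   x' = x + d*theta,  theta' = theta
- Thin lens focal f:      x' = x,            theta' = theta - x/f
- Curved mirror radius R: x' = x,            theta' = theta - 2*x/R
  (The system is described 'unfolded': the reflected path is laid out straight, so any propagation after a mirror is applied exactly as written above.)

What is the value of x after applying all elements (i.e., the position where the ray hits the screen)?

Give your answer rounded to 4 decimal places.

Initial: x=-6.0000 theta=0.4000
After 1 (propagate distance d=31): x=6.4000 theta=0.4000
After 2 (thin lens f=43): x=6.4000 theta=54/215 (≈0.2512)
After 3 (propagate distance d=8): x=1808/215 (≈8.4093) theta=54/215 (≈0.2512)
After 4 (thin lens f=31): x=1808/215 (≈8.4093) theta=-134/6665 (≈-0.0201)
After 5 (propagate distance d=19): x=53502/6665 (≈8.0273) theta=-134/6665 (≈-0.0201)
After 6 (thin lens f=58): x=53502/6665 (≈8.0273) theta=-30637/193285 (≈-0.1585)
After 7 (propagate distance d=27): x=724359/193285 (≈3.7476) theta=-30637/193285 (≈-0.1585)
After 8 (thin lens f=15): x=724359/193285 (≈3.7476) theta=-394638/966425 (≈-0.4083)
After 9 (propagate distance d=18 (to screen)): x=-3481689/966425 (≈-3.6026) theta=-394638/966425 (≈-0.4083)
Rounded to 4 decimal places: x = -3.6026

Answer: -3.6026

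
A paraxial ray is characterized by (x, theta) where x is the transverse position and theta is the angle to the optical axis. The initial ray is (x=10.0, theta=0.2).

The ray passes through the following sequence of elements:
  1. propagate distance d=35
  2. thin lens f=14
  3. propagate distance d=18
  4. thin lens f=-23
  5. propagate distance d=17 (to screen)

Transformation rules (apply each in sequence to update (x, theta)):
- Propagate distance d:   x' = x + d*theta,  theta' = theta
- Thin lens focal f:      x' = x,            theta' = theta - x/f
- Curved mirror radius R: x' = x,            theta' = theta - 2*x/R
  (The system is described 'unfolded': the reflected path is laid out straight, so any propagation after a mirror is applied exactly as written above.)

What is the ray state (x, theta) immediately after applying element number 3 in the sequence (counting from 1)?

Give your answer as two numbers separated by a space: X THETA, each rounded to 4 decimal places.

Answer: -1.2571 -1.0143

Derivation:
Initial: x=10.0000 theta=0.2000
After 1 (propagate distance d=35): x=17.0000 theta=0.2000
After 2 (thin lens f=14): x=17.0000 theta=-71/70 (≈-1.0143)
After 3 (propagate distance d=18): x=-44/35 (≈-1.2571) theta=-71/70 (≈-1.0143)
Rounded to 4 decimal places: x = -1.2571, theta = -1.0143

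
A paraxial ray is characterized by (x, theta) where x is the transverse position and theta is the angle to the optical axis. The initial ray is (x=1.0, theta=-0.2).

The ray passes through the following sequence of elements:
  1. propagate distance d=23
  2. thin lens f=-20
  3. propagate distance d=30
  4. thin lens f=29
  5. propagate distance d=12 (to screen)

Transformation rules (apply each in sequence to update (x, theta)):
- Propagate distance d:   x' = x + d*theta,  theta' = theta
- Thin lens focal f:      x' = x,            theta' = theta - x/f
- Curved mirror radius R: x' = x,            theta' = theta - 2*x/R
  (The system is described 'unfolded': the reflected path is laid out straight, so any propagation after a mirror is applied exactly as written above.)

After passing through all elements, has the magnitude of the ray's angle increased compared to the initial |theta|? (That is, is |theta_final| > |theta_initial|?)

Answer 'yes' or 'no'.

Answer: no

Derivation:
Initial: x=1.0000 theta=-0.2000
After 1 (propagate distance d=23): x=-3.6000 theta=-0.2000
After 2 (thin lens f=-20): x=-3.6000 theta=-0.3800
After 3 (propagate distance d=30): x=-15.0000 theta=-0.3800
After 4 (thin lens f=29): x=-15.0000 theta=199/1450 (≈0.1372)
After 5 (propagate distance d=12 (to screen)): x=-9681/725 (≈-13.3531) theta=199/1450 (≈0.1372)
|theta_initial|=0.2000 |theta_final|=199/1450 (≈0.1372) -> not increased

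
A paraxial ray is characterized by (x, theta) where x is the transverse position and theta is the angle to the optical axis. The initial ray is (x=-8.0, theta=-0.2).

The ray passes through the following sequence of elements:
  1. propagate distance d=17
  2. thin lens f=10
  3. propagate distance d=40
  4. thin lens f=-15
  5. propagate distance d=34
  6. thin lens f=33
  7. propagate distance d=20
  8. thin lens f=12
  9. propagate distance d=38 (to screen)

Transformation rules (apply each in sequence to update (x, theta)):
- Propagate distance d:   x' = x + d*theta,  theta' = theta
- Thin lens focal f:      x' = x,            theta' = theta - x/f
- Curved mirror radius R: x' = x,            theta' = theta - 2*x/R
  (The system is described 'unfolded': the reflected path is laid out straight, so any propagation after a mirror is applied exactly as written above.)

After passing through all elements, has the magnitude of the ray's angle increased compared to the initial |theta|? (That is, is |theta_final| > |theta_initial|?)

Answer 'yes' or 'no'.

Initial: x=-8.0000 theta=-0.2000
After 1 (propagate distance d=17): x=-11.4000 theta=-0.2000
After 2 (thin lens f=10): x=-11.4000 theta=0.9400
After 3 (propagate distance d=40): x=26.2000 theta=0.9400
After 4 (thin lens f=-15): x=26.2000 theta=403/150 (≈2.6867)
After 5 (propagate distance d=34): x=8816/75 (≈117.5467) theta=403/150 (≈2.6867)
After 6 (thin lens f=33): x=8816/75 (≈117.5467) theta=-4333/4950 (≈-0.8754)
After 7 (propagate distance d=20): x=247598/2475 (≈100.0396) theta=-4333/4950 (≈-0.8754)
After 8 (thin lens f=12): x=247598/2475 (≈100.0396) theta=-68399/7425 (≈-9.2120)
After 9 (propagate distance d=38 (to screen)): x=-1856368/7425 (≈-250.0159) theta=-68399/7425 (≈-9.2120)
|theta_initial|=0.2000 |theta_final|=68399/7425 (≈9.2120) -> increased

Answer: yes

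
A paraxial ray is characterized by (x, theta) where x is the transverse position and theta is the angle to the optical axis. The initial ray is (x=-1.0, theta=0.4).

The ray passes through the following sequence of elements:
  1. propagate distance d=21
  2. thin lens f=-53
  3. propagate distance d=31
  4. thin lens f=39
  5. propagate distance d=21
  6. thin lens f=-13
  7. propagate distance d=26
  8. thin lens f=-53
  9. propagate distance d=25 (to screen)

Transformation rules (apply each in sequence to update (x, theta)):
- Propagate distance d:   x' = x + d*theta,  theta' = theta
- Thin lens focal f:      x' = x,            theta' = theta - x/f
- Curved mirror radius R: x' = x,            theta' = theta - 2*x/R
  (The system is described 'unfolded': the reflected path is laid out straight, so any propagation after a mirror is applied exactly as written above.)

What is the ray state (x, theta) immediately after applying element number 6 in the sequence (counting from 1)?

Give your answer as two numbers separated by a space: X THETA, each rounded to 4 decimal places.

Answer: 22.4682 1.6493

Derivation:
Initial: x=-1.0000 theta=0.4000
After 1 (propagate distance d=21): x=7.4000 theta=0.4000
After 2 (thin lens f=-53): x=7.4000 theta=143/265 (≈0.5396)
After 3 (propagate distance d=31): x=6394/265 (≈24.1283) theta=143/265 (≈0.5396)
After 4 (thin lens f=39): x=6394/265 (≈24.1283) theta=-817/10335 (≈-0.0791)
After 5 (propagate distance d=21): x=77403/3445 (≈22.4682) theta=-817/10335 (≈-0.0791)
After 6 (thin lens f=-13): x=77403/3445 (≈22.4682) theta=221588/134355 (≈1.6493)
Rounded to 4 decimal places: x = 22.4682, theta = 1.6493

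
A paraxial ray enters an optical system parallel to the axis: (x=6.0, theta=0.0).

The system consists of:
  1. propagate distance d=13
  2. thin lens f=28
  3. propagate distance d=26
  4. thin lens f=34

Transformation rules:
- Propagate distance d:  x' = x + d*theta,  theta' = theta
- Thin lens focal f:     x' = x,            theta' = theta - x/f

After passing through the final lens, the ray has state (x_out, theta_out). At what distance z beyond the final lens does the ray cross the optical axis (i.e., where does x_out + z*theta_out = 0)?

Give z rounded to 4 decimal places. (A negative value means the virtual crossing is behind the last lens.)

Initial: x=6.0000 theta=0.0000
After 1 (propagate distance d=13): x=6.0000 theta=0.0000
After 2 (thin lens f=28): x=6.0000 theta=-3/14 (≈-0.2143)
After 3 (propagate distance d=26): x=3/7 (≈0.4286) theta=-3/14 (≈-0.2143)
After 4 (thin lens f=34): x=3/7 (≈0.4286) theta=-27/119 (≈-0.2269)
z_focus = -x_out/theta_out = -(3/7)/(-27/119) = 17/9 ≈ 1.8889
Rounded to 4 decimal places: z = 1.8889

Answer: 1.8889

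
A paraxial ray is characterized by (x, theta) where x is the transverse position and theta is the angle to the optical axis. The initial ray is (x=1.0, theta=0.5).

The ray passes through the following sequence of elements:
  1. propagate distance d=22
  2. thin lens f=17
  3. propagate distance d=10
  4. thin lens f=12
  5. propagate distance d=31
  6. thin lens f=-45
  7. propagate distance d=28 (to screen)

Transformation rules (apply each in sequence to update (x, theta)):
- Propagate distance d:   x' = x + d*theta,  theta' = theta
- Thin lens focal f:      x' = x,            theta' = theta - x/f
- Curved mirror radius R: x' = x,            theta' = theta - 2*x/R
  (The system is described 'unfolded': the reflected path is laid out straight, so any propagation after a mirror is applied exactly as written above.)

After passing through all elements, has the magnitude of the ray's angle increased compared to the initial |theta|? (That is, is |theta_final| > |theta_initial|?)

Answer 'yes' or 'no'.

Initial: x=1.0000 theta=0.5000
After 1 (propagate distance d=22): x=12.0000 theta=0.5000
After 2 (thin lens f=17): x=12.0000 theta=-7/34 (≈-0.2059)
After 3 (propagate distance d=10): x=169/17 (≈9.9412) theta=-7/34 (≈-0.2059)
After 4 (thin lens f=12): x=169/17 (≈9.9412) theta=-211/204 (≈-1.0343)
After 5 (propagate distance d=31): x=-4513/204 (≈-22.1225) theta=-211/204 (≈-1.0343)
After 6 (thin lens f=-45): x=-4513/204 (≈-22.1225) theta=-206/135 (≈-1.5259)
After 7 (propagate distance d=28 (to screen)): x=-595309/9180 (≈-64.8485) theta=-206/135 (≈-1.5259)
|theta_initial|=0.5000 |theta_final|=206/135 (≈1.5259) -> increased

Answer: yes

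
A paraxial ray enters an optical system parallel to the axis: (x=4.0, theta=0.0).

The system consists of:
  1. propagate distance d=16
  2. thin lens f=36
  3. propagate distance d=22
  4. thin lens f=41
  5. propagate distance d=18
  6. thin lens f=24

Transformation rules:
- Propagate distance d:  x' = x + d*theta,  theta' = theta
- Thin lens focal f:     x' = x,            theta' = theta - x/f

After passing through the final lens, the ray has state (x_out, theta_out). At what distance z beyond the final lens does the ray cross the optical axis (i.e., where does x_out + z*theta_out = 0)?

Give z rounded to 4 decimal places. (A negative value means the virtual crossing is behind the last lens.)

Answer: -11.0442

Derivation:
Initial: x=4.0000 theta=0.0000
After 1 (propagate distance d=16): x=4.0000 theta=0.0000
After 2 (thin lens f=36): x=4.0000 theta=-1/9 (≈-0.1111)
After 3 (propagate distance d=22): x=14/9 (≈1.5556) theta=-1/9 (≈-0.1111)
After 4 (thin lens f=41): x=14/9 (≈1.5556) theta=-55/369 (≈-0.1491)
After 5 (propagate distance d=18): x=-416/369 (≈-1.1274) theta=-55/369 (≈-0.1491)
After 6 (thin lens f=24): x=-416/369 (≈-1.1274) theta=-113/1107 (≈-0.1021)
z_focus = -x_out/theta_out = -(-416/369)/(-113/1107) = -1248/113 ≈ -11.0442
Rounded to 4 decimal places: z = -11.0442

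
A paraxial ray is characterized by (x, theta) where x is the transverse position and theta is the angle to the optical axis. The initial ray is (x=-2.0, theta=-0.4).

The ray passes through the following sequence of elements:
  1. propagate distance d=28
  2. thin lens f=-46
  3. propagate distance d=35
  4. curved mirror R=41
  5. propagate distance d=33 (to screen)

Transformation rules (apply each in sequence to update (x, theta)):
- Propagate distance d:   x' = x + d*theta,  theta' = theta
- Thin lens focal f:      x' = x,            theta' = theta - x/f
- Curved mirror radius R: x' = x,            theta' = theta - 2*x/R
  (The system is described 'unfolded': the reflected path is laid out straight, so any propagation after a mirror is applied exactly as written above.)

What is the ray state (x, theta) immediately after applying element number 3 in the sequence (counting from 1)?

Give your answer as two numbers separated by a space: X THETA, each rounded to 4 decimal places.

Initial: x=-2.0000 theta=-0.4000
After 1 (propagate distance d=28): x=-13.2000 theta=-0.4000
After 2 (thin lens f=-46): x=-13.2000 theta=-79/115 (≈-0.6870)
After 3 (propagate distance d=35): x=-4283/115 (≈-37.2435) theta=-79/115 (≈-0.6870)
Rounded to 4 decimal places: x = -37.2435, theta = -0.6870

Answer: -37.2435 -0.6870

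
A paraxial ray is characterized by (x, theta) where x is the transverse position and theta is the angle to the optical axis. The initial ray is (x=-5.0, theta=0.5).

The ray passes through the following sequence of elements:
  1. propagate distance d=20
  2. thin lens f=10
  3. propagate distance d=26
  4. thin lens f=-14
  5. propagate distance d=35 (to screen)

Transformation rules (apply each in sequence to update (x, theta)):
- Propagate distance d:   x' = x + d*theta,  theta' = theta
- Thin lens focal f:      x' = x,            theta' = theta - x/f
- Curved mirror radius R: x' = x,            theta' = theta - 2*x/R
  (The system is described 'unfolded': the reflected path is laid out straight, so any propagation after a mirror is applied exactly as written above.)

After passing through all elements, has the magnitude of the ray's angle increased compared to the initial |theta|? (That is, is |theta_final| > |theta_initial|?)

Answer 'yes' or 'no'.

Initial: x=-5.0000 theta=0.5000
After 1 (propagate distance d=20): x=5.0000 theta=0.5000
After 2 (thin lens f=10): x=5.0000 theta=0.0000
After 3 (propagate distance d=26): x=5.0000 theta=0.0000
After 4 (thin lens f=-14): x=5.0000 theta=5/14 (≈0.3571)
After 5 (propagate distance d=35 (to screen)): x=17.5000 theta=5/14 (≈0.3571)
|theta_initial|=0.5000 |theta_final|=5/14 (≈0.3571) -> not increased

Answer: no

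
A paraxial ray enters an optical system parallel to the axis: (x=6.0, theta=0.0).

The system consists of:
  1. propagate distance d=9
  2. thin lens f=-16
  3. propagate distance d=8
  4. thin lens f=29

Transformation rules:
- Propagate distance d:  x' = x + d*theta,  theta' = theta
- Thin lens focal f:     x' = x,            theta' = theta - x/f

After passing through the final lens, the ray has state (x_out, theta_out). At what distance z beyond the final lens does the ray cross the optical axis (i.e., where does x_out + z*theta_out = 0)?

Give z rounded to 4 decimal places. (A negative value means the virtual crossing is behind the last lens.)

Initial: x=6.0000 theta=0.0000
After 1 (propagate distance d=9): x=6.0000 theta=0.0000
After 2 (thin lens f=-16): x=6.0000 theta=0.3750
After 3 (propagate distance d=8): x=9.0000 theta=0.3750
After 4 (thin lens f=29): x=9.0000 theta=15/232 (≈0.0647)
z_focus = -x_out/theta_out = -(9.0000)/(15/232) = -139.2000
Rounded to 4 decimal places: z = -139.2000

Answer: -139.2000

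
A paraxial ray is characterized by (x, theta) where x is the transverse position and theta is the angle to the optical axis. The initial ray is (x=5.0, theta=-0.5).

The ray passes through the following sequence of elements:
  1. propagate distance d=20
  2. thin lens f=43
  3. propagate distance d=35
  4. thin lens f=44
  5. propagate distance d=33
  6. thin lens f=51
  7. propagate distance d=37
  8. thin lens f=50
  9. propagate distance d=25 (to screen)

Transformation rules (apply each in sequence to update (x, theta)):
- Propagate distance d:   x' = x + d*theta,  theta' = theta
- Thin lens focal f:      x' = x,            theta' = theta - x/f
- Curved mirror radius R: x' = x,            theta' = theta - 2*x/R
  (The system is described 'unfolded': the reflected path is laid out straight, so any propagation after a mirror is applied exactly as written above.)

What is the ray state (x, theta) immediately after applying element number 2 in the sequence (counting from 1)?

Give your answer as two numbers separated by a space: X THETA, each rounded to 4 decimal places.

Answer: -5.0000 -0.3837

Derivation:
Initial: x=5.0000 theta=-0.5000
After 1 (propagate distance d=20): x=-5.0000 theta=-0.5000
After 2 (thin lens f=43): x=-5.0000 theta=-33/86 (≈-0.3837)
Rounded to 4 decimal places: x = -5.0000, theta = -0.3837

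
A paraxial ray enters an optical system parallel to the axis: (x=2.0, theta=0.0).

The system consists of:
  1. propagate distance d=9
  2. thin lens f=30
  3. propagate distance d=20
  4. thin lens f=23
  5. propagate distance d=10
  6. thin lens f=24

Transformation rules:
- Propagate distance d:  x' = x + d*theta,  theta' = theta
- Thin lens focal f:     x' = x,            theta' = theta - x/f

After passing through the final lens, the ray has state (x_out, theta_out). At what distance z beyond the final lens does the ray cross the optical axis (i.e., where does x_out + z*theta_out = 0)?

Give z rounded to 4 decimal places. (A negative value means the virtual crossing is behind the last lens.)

Answer: -3.4682

Derivation:
Initial: x=2.0000 theta=0.0000
After 1 (propagate distance d=9): x=2.0000 theta=0.0000
After 2 (thin lens f=30): x=2.0000 theta=-1/15 (≈-0.0667)
After 3 (propagate distance d=20): x=2/3 (≈0.6667) theta=-1/15 (≈-0.0667)
After 4 (thin lens f=23): x=2/3 (≈0.6667) theta=-11/115 (≈-0.0957)
After 5 (propagate distance d=10): x=-20/69 (≈-0.2899) theta=-11/115 (≈-0.0957)
After 6 (thin lens f=24): x=-20/69 (≈-0.2899) theta=-173/2070 (≈-0.0836)
z_focus = -x_out/theta_out = -(-20/69)/(-173/2070) = -600/173 ≈ -3.4682
Rounded to 4 decimal places: z = -3.4682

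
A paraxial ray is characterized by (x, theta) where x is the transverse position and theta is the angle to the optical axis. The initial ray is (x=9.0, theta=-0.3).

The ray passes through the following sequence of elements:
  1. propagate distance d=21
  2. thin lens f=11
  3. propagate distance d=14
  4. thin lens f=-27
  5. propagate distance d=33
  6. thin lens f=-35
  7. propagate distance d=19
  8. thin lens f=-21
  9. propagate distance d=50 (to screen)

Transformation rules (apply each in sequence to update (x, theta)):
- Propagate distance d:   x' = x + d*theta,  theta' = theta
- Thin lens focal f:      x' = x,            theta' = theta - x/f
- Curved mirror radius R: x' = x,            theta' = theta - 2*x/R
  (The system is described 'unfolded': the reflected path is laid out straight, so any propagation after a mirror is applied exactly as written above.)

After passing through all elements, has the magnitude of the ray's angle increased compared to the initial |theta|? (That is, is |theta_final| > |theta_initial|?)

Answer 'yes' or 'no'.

Initial: x=9.0000 theta=-0.3000
After 1 (propagate distance d=21): x=2.7000 theta=-0.3000
After 2 (thin lens f=11): x=2.7000 theta=-6/11 (≈-0.5455)
After 3 (propagate distance d=14): x=-543/110 (≈-4.9364) theta=-6/11 (≈-0.5455)
After 4 (thin lens f=-27): x=-543/110 (≈-4.9364) theta=-721/990 (≈-0.7283)
After 5 (propagate distance d=33): x=-956/33 (≈-28.9697) theta=-721/990 (≈-0.7283)
After 6 (thin lens f=-35): x=-956/33 (≈-28.9697) theta=-10783/6930 (≈-1.5560)
After 7 (propagate distance d=19): x=-405637/6930 (≈-58.5335) theta=-10783/6930 (≈-1.5560)
After 8 (thin lens f=-21): x=-405637/6930 (≈-58.5335) theta=-63208/14553 (≈-4.3433)
After 9 (propagate distance d=50 (to screen)): x=-40122377/145530 (≈-275.6983) theta=-63208/14553 (≈-4.3433)
|theta_initial|=0.3000 |theta_final|=63208/14553 (≈4.3433) -> increased

Answer: yes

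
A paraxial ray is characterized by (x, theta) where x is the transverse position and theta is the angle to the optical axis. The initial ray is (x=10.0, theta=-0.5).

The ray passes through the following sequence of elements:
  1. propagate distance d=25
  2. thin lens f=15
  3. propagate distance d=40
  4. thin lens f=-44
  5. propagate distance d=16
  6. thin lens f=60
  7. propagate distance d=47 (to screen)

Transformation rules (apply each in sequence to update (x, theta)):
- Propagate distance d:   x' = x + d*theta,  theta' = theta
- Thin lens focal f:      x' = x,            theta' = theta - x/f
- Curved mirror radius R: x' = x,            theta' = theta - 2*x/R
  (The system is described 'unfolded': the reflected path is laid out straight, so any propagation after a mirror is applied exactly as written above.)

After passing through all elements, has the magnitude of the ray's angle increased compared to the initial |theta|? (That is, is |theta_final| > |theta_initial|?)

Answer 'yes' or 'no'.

Answer: no

Derivation:
Initial: x=10.0000 theta=-0.5000
After 1 (propagate distance d=25): x=-2.5000 theta=-0.5000
After 2 (thin lens f=15): x=-2.5000 theta=-1/3 (≈-0.3333)
After 3 (propagate distance d=40): x=-95/6 (≈-15.8333) theta=-1/3 (≈-0.3333)
After 4 (thin lens f=-44): x=-95/6 (≈-15.8333) theta=-61/88 (≈-0.6932)
After 5 (propagate distance d=16): x=-1777/66 (≈-26.9242) theta=-61/88 (≈-0.6932)
After 6 (thin lens f=60): x=-1777/66 (≈-26.9242) theta=-11/45 (≈-0.2444)
After 7 (propagate distance d=47 (to screen)): x=-38029/990 (≈-38.4131) theta=-11/45 (≈-0.2444)
|theta_initial|=0.5000 |theta_final|=11/45 (≈0.2444) -> not increased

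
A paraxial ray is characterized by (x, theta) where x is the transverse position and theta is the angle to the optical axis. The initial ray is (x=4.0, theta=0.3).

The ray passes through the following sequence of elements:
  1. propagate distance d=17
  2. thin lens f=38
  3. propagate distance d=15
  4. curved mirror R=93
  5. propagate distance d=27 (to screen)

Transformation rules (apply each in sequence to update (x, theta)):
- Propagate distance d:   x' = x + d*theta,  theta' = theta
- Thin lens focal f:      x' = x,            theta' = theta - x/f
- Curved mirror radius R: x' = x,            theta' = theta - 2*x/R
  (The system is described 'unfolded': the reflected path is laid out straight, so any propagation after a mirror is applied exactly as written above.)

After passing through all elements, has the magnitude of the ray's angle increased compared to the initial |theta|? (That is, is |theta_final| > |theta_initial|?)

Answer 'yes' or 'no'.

Initial: x=4.0000 theta=0.3000
After 1 (propagate distance d=17): x=9.1000 theta=0.3000
After 2 (thin lens f=38): x=9.1000 theta=23/380 (≈0.0605)
After 3 (propagate distance d=15): x=3803/380 (≈10.0079) theta=23/380 (≈0.0605)
After 4 (curved mirror R=93): x=3803/380 (≈10.0079) theta=-5467/35340 (≈-0.1547)
After 5 (propagate distance d=27 (to screen)): x=6869/1178 (≈5.8311) theta=-5467/35340 (≈-0.1547)
|theta_initial|=0.3000 |theta_final|=5467/35340 (≈0.1547) -> not increased

Answer: no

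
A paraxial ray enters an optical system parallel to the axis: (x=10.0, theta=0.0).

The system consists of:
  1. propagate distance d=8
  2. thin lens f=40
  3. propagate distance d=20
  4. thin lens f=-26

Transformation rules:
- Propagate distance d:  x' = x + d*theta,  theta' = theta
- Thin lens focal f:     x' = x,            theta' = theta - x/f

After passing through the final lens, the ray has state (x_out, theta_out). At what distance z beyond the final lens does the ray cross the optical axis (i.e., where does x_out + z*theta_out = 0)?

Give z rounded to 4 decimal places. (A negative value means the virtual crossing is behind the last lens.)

Answer: 86.6667

Derivation:
Initial: x=10.0000 theta=0.0000
After 1 (propagate distance d=8): x=10.0000 theta=0.0000
After 2 (thin lens f=40): x=10.0000 theta=-0.2500
After 3 (propagate distance d=20): x=5.0000 theta=-0.2500
After 4 (thin lens f=-26): x=5.0000 theta=-3/52 (≈-0.0577)
z_focus = -x_out/theta_out = -(5.0000)/(-3/52) = 260/3 ≈ 86.6667
Rounded to 4 decimal places: z = 86.6667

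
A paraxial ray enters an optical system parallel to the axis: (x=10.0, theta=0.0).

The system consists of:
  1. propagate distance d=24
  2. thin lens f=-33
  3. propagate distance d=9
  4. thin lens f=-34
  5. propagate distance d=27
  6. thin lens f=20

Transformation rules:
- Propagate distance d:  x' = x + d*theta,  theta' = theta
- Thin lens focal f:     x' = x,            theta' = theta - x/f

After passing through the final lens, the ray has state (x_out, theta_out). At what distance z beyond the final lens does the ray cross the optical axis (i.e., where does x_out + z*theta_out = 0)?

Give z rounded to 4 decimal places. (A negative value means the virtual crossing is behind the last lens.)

Answer: 35.5102

Derivation:
Initial: x=10.0000 theta=0.0000
After 1 (propagate distance d=24): x=10.0000 theta=0.0000
After 2 (thin lens f=-33): x=10.0000 theta=10/33 (≈0.3030)
After 3 (propagate distance d=9): x=140/11 (≈12.7273) theta=10/33 (≈0.3030)
After 4 (thin lens f=-34): x=140/11 (≈12.7273) theta=380/561 (≈0.6774)
After 5 (propagate distance d=27): x=5800/187 (≈31.0160) theta=380/561 (≈0.6774)
After 6 (thin lens f=20): x=5800/187 (≈31.0160) theta=-490/561 (≈-0.8734)
z_focus = -x_out/theta_out = -(5800/187)/(-490/561) = 1740/49 ≈ 35.5102
Rounded to 4 decimal places: z = 35.5102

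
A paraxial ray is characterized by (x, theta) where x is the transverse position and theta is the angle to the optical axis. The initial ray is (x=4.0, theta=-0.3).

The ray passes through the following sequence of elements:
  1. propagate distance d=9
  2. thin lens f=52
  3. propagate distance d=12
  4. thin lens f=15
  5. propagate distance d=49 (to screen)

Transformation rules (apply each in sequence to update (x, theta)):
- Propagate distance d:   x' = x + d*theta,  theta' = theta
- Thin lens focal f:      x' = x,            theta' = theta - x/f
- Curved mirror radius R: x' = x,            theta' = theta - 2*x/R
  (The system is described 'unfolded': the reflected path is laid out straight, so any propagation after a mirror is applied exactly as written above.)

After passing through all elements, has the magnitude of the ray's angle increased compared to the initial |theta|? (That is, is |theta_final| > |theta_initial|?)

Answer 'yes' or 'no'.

Answer: no

Derivation:
Initial: x=4.0000 theta=-0.3000
After 1 (propagate distance d=9): x=1.3000 theta=-0.3000
After 2 (thin lens f=52): x=1.3000 theta=-0.3250
After 3 (propagate distance d=12): x=-2.6000 theta=-0.3250
After 4 (thin lens f=15): x=-2.6000 theta=-91/600 (≈-0.1517)
After 5 (propagate distance d=49 (to screen)): x=-6019/600 (≈-10.0317) theta=-91/600 (≈-0.1517)
|theta_initial|=0.3000 |theta_final|=91/600 (≈0.1517) -> not increased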